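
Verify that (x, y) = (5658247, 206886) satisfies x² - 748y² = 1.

Compute x² = 5658247² = 32015759113009
Compute 748y² = 748·206886² = 748·42801816996 = 32015759113008
x² - 748y² = 32015759113009 - 32015759113008 = 1
Since this equals 1, (5658247, 206886) is a solution.

Yes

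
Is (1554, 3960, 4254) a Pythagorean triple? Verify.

Compute a² + b² = 1554² + 3960² = 2414916 + 15681600 = 18096516
Compute c² = 4254² = 18096516
Since 18096516 = 18096516, confirmed.

Yes, it is a Pythagorean triple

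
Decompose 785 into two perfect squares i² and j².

We need to find integers i, j > 0 such that i² + j² = 785.
Trying i = 1: j² = 785 - 1² = 785 - 1 = 784
j = 28
Check: 1² + 28² = 1 + 784 = 785 ✓

785 = 1² + 28²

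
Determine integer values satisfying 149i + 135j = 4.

Step 1: Check solvability.
gcd(149, 135) = 1
Since 1 divides 4, solutions exist.

Step 2: Apply extended Euclidean algorithm to find gcd.
We find integers such that 149*x0 + 135*y0 = 1

Step 3: Scale the particular solution.
Multiply by 4/1 = 4:
i = 116, j = -128

Step 4: Verify.
149*(116) + 135*(-128) = 4 = 4 ✓

i = 116, j = -128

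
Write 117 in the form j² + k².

We need to find integers j, k > 0 such that j² + k² = 117.
Trying j = 6: k² = 117 - 6² = 117 - 36 = 81
k = 9
Check: 6² + 9² = 36 + 81 = 117 ✓

117 = 6² + 9²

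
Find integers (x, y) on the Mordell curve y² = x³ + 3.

Try small integer x values and check whether x³ + 3 is a perfect square.
x = 1: x³ + 3 = 1³ + 3 = 1 + 3 = 4
Is 4 a perfect square? 2² = 4 ✓
So (x, y) = (1, 2) is a solution.

x = 1, y = 2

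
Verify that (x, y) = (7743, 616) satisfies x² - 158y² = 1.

Compute x² = 7743² = 59954049
Compute 158y² = 158·616² = 158·379456 = 59954048
x² - 158y² = 59954049 - 59954048 = 1
Since this equals 1, (7743, 616) is a solution.

Yes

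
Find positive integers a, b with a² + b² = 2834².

We need a² + b² = 2834² = 8031556.
Trying: 530² + 2784² = 280900 + 7750656 = 8031556 ✓

(530, 2784, 2834)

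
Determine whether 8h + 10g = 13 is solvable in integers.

Step 1: Compute gcd(8, 10).
gcd(8, 10) = 2

Step 2: Check divisibility.
Does 2 divide 13? 13 = 2 x 6 + 1, so no.

By the theorem on linear Diophantine equations, 8h + 10g = 13 has integer solutions if and only if gcd(8, 10) divides 13. Since 2 does not divide 13, no solutions exist.

No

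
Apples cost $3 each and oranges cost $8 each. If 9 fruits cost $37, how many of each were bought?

Let a = apples, o = oranges.
a + o = 9
3a + 8o = 37
Substitute o = 9 - a:
3a + 8(9 - a) = 37
(3 - 8)a = 37 - 72
-5a = -35
a = 7, o = 9 - 7 = 2

Apples: 7, Oranges: 2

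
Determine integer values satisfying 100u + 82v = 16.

Step 1: Check solvability.
gcd(100, 82) = 2
Since 2 divides 16, solutions exist.

Step 2: Apply extended Euclidean algorithm to find gcd.
We find integers such that 100*x0 + 82*y0 = 2

Step 3: Scale the particular solution.
Multiply by 16/2 = 8:
u = -72, v = 88

Step 4: Verify.
100*(-72) + 82*(88) = 16 = 16 ✓

u = -72, v = 88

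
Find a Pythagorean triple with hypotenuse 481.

We need a² + b² = 481² = 231361.
Trying: 31² + 480² = 961 + 230400 = 231361 ✓

(31, 480, 481)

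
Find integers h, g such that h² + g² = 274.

We need to find integers h, g > 0 such that h² + g² = 274.
Trying h = 7: g² = 274 - 7² = 274 - 49 = 225
g = 15
Check: 7² + 15² = 49 + 225 = 274 ✓

274 = 7² + 15²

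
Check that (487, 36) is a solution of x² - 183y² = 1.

Compute x² = 487² = 237169
Compute 183y² = 183·36² = 183·1296 = 237168
x² - 183y² = 237169 - 237168 = 1
Since this equals 1, (487, 36) is a solution.

Yes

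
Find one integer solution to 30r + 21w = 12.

Step 1: Check solvability.
gcd(30, 21) = 3
Since 3 divides 12, solutions exist.

Step 2: Apply extended Euclidean algorithm to find gcd.
We find integers such that 30*x0 + 21*y0 = 3

Step 3: Scale the particular solution.
Multiply by 12/3 = 4:
r = -8, w = 12

Step 4: Verify.
30*(-8) + 21*(12) = 12 = 12 ✓

r = -8, w = 12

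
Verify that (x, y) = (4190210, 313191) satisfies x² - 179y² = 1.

Compute x² = 4190210² = 17557859844100
Compute 179y² = 179·313191² = 179·98088602481 = 17557859844099
x² - 179y² = 17557859844100 - 17557859844099 = 1
Since this equals 1, (4190210, 313191) is a solution.

Yes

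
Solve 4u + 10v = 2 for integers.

Step 1: Check solvability.
gcd(4, 10) = 2
Since 2 divides 2, solutions exist.

Step 2: Apply extended Euclidean algorithm to find gcd.
We find integers such that 4*x0 + 10*y0 = 2

Step 3: Scale the particular solution.
Multiply by 2/2 = 1:
u = -2, v = 1

Step 4: Verify.
4*(-2) + 10*(1) = 2 = 2 ✓

u = -2, v = 1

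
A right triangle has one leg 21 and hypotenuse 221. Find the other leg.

b² = c² - a² = 48841 - 441 = 48400
b = 220

220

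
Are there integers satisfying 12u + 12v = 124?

Step 1: Compute gcd(12, 12).
gcd(12, 12) = 12

Step 2: Check divisibility.
Does 12 divide 124? 124 = 12 x 10 + 4, so no.

By the theorem on linear Diophantine equations, 12u + 12v = 124 has integer solutions if and only if gcd(12, 12) divides 124. Since 12 does not divide 124, no solutions exist.

No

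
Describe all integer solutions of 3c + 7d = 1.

Step 1: Compute gcd(3, 7) = 1.
Since 1 divides 1, solutions exist.

Step 2: Find a particular solution using extended Euclidean algorithm.
We get c₀ = -2, d₀ = 1.
Check: 3*-2 + 7*1 = 1 = 1 ✓

Step 3: Write the general solution.
c = -2 + (7/1)t = -2 + 7t
d = 1 - (3/1)t = 1 - 3t
for any integer t.

c = -2 + 7t, d = 1 - 3t for integer t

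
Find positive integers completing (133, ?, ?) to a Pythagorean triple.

We need the other leg and hypotenuse such that 133² + x² = c².
Take x = 156, c = 205: 133² + 156² = 17689 + 24336 = 42025 = 205² ✓
Triple: (133, 156, 205)

(133, 156, 205)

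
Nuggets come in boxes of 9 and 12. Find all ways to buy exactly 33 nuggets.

We need non-negative integers (x, y) with 9x + 12y = 33.
For each x in 0..3, check if 33 - 9x is a non-negative multiple of 12.
x = 1: 12y = 24, y = 2 ✓

(1 boxes of 9, 2 boxes of 12)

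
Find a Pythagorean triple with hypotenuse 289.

We need a² + b² = 289² = 83521.
Trying: 161² + 240² = 25921 + 57600 = 83521 ✓

(161, 240, 289)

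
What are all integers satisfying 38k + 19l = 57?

Step 1: Compute gcd(38, 19) = 19.
Since 19 divides 57, solutions exist.

Step 2: Find a particular solution using extended Euclidean algorithm.
We get k₀ = 0, l₀ = 3.
Check: 38*0 + 19*3 = 57 = 57 ✓

Step 3: Write the general solution.
k = 0 + (19/19)t = 0 + 1t
l = 3 - (38/19)t = 3 - 2t
for any integer t.

k = 0 + 1t, l = 3 - 2t for integer t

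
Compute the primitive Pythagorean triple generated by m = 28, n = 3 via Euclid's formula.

a = m² - n² = 784 - 9 = 775
b = 2mn = 2·28·3 = 168
c = m² + n² = 784 + 9 = 793
Verify: 775² + 168² = 600625 + 28224 = 628849 = 793² ✓

(775, 168, 793)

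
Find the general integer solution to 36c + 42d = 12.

Step 1: Compute gcd(36, 42) = 6.
Since 6 divides 12, solutions exist.

Step 2: Find a particular solution using extended Euclidean algorithm.
We get c₀ = -2, d₀ = 2.
Check: 36*-2 + 42*2 = 12 = 12 ✓

Step 3: Write the general solution.
c = -2 + (42/6)t = -2 + 7t
d = 2 - (36/6)t = 2 - 6t
for any integer t.

c = -2 + 7t, d = 2 - 6t for integer t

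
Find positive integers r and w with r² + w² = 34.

We need to find integers r, w > 0 such that r² + w² = 34.
Trying r = 3: w² = 34 - 3² = 34 - 9 = 25
w = 5
Check: 3² + 5² = 9 + 25 = 34 ✓

34 = 3² + 5²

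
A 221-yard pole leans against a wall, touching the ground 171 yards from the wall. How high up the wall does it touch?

The ladder, wall, and ground form a right triangle with hypotenuse 221 and one leg 171.
By the Pythagorean theorem: h² = 221² - 171² = 48841 - 29241 = 19600
h = √19600 = 140 yards

140 yards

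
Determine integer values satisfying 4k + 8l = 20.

Step 1: Check solvability.
gcd(4, 8) = 4
Since 4 divides 20, solutions exist.

Step 2: Apply extended Euclidean algorithm to find gcd.
We find integers such that 4*x0 + 8*y0 = 4

Step 3: Scale the particular solution.
Multiply by 20/4 = 5:
k = 5, l = 0

Step 4: Verify.
4*(5) + 8*(0) = 20 = 20 ✓

k = 5, l = 0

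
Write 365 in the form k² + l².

We need to find integers k, l > 0 such that k² + l² = 365.
Trying k = 2: l² = 365 - 2² = 365 - 4 = 361
l = 19
Check: 2² + 19² = 4 + 361 = 365 ✓

365 = 2² + 19²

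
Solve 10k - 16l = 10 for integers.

Step 1: Check solvability.
gcd(10, 16) = 2
Since 2 divides 10, solutions exist.

Step 2: Apply extended Euclidean algorithm to find gcd.
We find integers such that 10*x0 + 16*y0 = 2

Step 3: Scale the particular solution.
Multiply by 10/2 = 5:
k = -15, l = -10

Step 4: Verify.
10*(-15) - 16*(-10) = 10 = 10 ✓

k = -15, l = -10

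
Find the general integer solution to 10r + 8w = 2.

Step 1: Compute gcd(10, 8) = 2.
Since 2 divides 2, solutions exist.

Step 2: Find a particular solution using extended Euclidean algorithm.
We get r₀ = 1, w₀ = -1.
Check: 10*1 + 8*-1 = 2 = 2 ✓

Step 3: Write the general solution.
r = 1 + (8/2)t = 1 + 4t
w = -1 - (10/2)t = -1 - 5t
for any integer t.

r = 1 + 4t, w = -1 - 5t for integer t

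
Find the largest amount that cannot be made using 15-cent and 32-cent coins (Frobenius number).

For two coprime denominations a and b, the Frobenius number (largest value not representable as a non-negative combination) is ab - a - b.
Here gcd(15, 32) = 1, so they are coprime.
F(15, 32) = 15·32 - 15 - 32 = 480 - 47 = 433

433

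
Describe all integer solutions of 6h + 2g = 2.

Step 1: Compute gcd(6, 2) = 2.
Since 2 divides 2, solutions exist.

Step 2: Find a particular solution using extended Euclidean algorithm.
We get h₀ = 0, g₀ = 1.
Check: 6*0 + 2*1 = 2 = 2 ✓

Step 3: Write the general solution.
h = 0 + (2/2)t = 0 + 1t
g = 1 - (6/2)t = 1 - 3t
for any integer t.

h = 0 + 1t, g = 1 - 3t for integer t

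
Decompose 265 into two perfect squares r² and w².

We need to find integers r, w > 0 such that r² + w² = 265.
Trying r = 3: w² = 265 - 3² = 265 - 9 = 256
w = 16
Check: 3² + 16² = 9 + 256 = 265 ✓

265 = 3² + 16²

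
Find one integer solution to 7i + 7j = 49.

Step 1: Check solvability.
gcd(7, 7) = 7
Since 7 divides 49, solutions exist.

Step 2: Apply extended Euclidean algorithm to find gcd.
We find integers such that 7*x0 + 7*y0 = 7

Step 3: Scale the particular solution.
Multiply by 49/7 = 7:
i = 0, j = 7

Step 4: Verify.
7*(0) + 7*(7) = 49 = 49 ✓

i = 0, j = 7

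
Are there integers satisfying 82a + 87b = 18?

Step 1: Compute gcd(82, 87).
gcd(82, 87) = 1

Step 2: Check divisibility.
Does 1 divide 18? 18 = 1 x 18, so yes.

By the theorem on linear Diophantine equations, 82a + 87b = 18 has integer solutions if and only if gcd(82, 87) divides 18. Since 1 | 18, solutions exist.

Yes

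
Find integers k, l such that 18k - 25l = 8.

Step 1: Check solvability.
gcd(18, 25) = 1
Since 1 divides 8, solutions exist.

Step 2: Apply extended Euclidean algorithm to find gcd.
We find integers such that 18*x0 + 25*y0 = 1

Step 3: Scale the particular solution.
Multiply by 8/1 = 8:
k = 56, l = 40

Step 4: Verify.
18*(56) - 25*(40) = 8 = 8 ✓

k = 56, l = 40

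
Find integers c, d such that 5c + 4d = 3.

Step 1: Check solvability.
gcd(5, 4) = 1
Since 1 divides 3, solutions exist.

Step 2: Apply extended Euclidean algorithm to find gcd.
We find integers such that 5*x0 + 4*y0 = 1

Step 3: Scale the particular solution.
Multiply by 3/1 = 3:
c = 3, d = -3

Step 4: Verify.
5*(3) + 4*(-3) = 3 = 3 ✓

c = 3, d = -3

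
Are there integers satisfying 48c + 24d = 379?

Step 1: Compute gcd(48, 24).
gcd(48, 24) = 24

Step 2: Check divisibility.
Does 24 divide 379? 379 = 24 x 15 + 19, so no.

By the theorem on linear Diophantine equations, 48c + 24d = 379 has integer solutions if and only if gcd(48, 24) divides 379. Since 24 does not divide 379, no solutions exist.

No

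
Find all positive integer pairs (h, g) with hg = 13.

The positive divisors of 13 are: 1, 13.
Each divisor d gives the pair (d, 13/d):
(1, 13), (13, 1)

(1, 13), (13, 1)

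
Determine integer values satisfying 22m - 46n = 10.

Step 1: Check solvability.
gcd(22, 46) = 2
Since 2 divides 10, solutions exist.

Step 2: Apply extended Euclidean algorithm to find gcd.
We find integers such that 22*x0 + 46*y0 = 2

Step 3: Scale the particular solution.
Multiply by 10/2 = 5:
m = -10, n = -5

Step 4: Verify.
22*(-10) - 46*(-5) = 10 = 10 ✓

m = -10, n = -5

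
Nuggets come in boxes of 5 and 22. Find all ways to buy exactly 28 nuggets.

We need non-negative integers (x, y) with 5x + 22y = 28.
For each x in 0..5, check if 28 - 5x is a non-negative multiple of 22.
No x yields an integer y ≥ 0.

No solution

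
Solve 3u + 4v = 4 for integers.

Step 1: Check solvability.
gcd(3, 4) = 1
Since 1 divides 4, solutions exist.

Step 2: Apply extended Euclidean algorithm to find gcd.
We find integers such that 3*x0 + 4*y0 = 1

Step 3: Scale the particular solution.
Multiply by 4/1 = 4:
u = -4, v = 4

Step 4: Verify.
3*(-4) + 4*(4) = 4 = 4 ✓

u = -4, v = 4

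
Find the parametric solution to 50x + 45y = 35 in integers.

Step 1: Compute gcd(50, 45) = 5.
Since 5 divides 35, solutions exist.

Step 2: Find a particular solution using extended Euclidean algorithm.
We get x₀ = 7, y₀ = -7.
Check: 50*7 + 45*-7 = 35 = 35 ✓

Step 3: Write the general solution.
x = 7 + (45/5)t = 7 + 9t
y = -7 - (50/5)t = -7 - 10t
for any integer t.

x = 7 + 9t, y = -7 - 10t for integer t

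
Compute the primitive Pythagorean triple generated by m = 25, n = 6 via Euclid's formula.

a = m² - n² = 25² - 6² = 625 - 36 = 589
b = 2mn = 2·25·6 = 300
c = m² + n² = 625 + 36 = 661
Verify: 589² + 300² = 346921 + 90000 = 436921 = 661² ✓

(589, 300, 661)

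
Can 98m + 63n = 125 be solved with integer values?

Step 1: Compute gcd(98, 63).
gcd(98, 63) = 7

Step 2: Check divisibility.
Does 7 divide 125? 125 = 7 x 17 + 6, so no.

By the theorem on linear Diophantine equations, 98m + 63n = 125 has integer solutions if and only if gcd(98, 63) divides 125. Since 7 does not divide 125, no solutions exist.

No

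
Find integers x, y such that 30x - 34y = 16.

Step 1: Check solvability.
gcd(30, 34) = 2
Since 2 divides 16, solutions exist.

Step 2: Apply extended Euclidean algorithm to find gcd.
We find integers such that 30*x0 + 34*y0 = 2

Step 3: Scale the particular solution.
Multiply by 16/2 = 8:
x = 64, y = 56

Step 4: Verify.
30*(64) - 34*(56) = 16 = 16 ✓

x = 64, y = 56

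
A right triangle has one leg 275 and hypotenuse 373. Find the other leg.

b² = c² - a² = 139129 - 75625 = 63504
b = 252

252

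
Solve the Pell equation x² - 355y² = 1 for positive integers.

We seek the smallest positive integers (x, y) with x² - 355y² = 1, i.e., x² = 355y² + 1.
Try successive y values:
y = 1: x² = 355·1² + 1 = 356, not a perfect square
y = 2: x² = 355·2² + 1 = 1421, not a perfect square
y = 3: x² = 355·3² + 1 = 3196, not a perfect square
... continuing the search (or via continued fractions) ...
y = 50676: x² = 355·50676² + 1 = 911660226481, x = 954809 ✓

Verify: 954809² - 355·50676² = 911660226481 - 911660226480 = 1 ✓

x = 954809, y = 50676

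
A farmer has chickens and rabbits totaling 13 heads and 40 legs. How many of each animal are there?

Let c = chickens, r = rabbits.
Heads: c + r = 13
Legs: 2c + 4r = 40
From the first equation, c = 13 - r. Substitute:
2(13 - r) + 4r = 40
26 + 2r = 40
r = (40 - 26)/2 = 7
c = 13 - 7 = 6

Chickens: 6, Rabbits: 7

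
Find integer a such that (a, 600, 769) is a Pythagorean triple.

a² = c² - b² = 769² - 600² = 591361 - 360000 = 231361
a = sqrt(231361) = 481

481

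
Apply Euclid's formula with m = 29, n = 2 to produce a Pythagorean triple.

a = m² - n² = 29² - 2² = 841 - 4 = 837
b = 2mn = 2·29·2 = 116
c = m² + n² = 841 + 4 = 845
Verify: 837² + 116² = 700569 + 13456 = 714025 = 845² ✓

(837, 116, 845)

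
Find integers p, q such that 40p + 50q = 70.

Step 1: Check solvability.
gcd(40, 50) = 10
Since 10 divides 70, solutions exist.

Step 2: Apply extended Euclidean algorithm to find gcd.
We find integers such that 40*x0 + 50*y0 = 10

Step 3: Scale the particular solution.
Multiply by 70/10 = 7:
p = -7, q = 7

Step 4: Verify.
40*(-7) + 50*(7) = 70 = 70 ✓

p = -7, q = 7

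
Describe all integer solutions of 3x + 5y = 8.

Step 1: Compute gcd(3, 5) = 1.
Since 1 divides 8, solutions exist.

Step 2: Find a particular solution using extended Euclidean algorithm.
We get x₀ = 16, y₀ = -8.
Check: 3*16 + 5*-8 = 8 = 8 ✓

Step 3: Write the general solution.
x = 16 + (5/1)t = 16 + 5t
y = -8 - (3/1)t = -8 - 3t
for any integer t.

x = 16 + 5t, y = -8 - 3t for integer t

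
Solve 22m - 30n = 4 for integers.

Step 1: Check solvability.
gcd(22, 30) = 2
Since 2 divides 4, solutions exist.

Step 2: Apply extended Euclidean algorithm to find gcd.
We find integers such that 22*x0 + 30*y0 = 2

Step 3: Scale the particular solution.
Multiply by 4/2 = 2:
m = -8, n = -6

Step 4: Verify.
22*(-8) - 30*(-6) = 4 = 4 ✓

m = -8, n = -6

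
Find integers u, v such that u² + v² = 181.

We need to find integers u, v > 0 such that u² + v² = 181.
Trying u = 9: v² = 181 - 9² = 181 - 81 = 100
v = 10
Check: 9² + 10² = 81 + 100 = 181 ✓

181 = 9² + 10²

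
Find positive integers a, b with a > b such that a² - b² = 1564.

Factor: a² - b² = (a+b)(a-b) = 1564.
We need two factors of 1564 with the same parity.
Use a+b = 782 and a-b = 2 (product 782·2 = 1564).
Adding: 2a = 784, so a = 392.
Subtracting: 2b = 780, so b = 390.
Check: 392² - 390² = 153664 - 152100 = 1564 ✓

a = 392, b = 390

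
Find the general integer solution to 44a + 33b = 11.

Step 1: Compute gcd(44, 33) = 11.
Since 11 divides 11, solutions exist.

Step 2: Find a particular solution using extended Euclidean algorithm.
We get a₀ = 1, b₀ = -1.
Check: 44*1 + 33*-1 = 11 = 11 ✓

Step 3: Write the general solution.
a = 1 + (33/11)t = 1 + 3t
b = -1 - (44/11)t = -1 - 4t
for any integer t.

a = 1 + 3t, b = -1 - 4t for integer t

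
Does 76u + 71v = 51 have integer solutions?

Step 1: Compute gcd(76, 71).
gcd(76, 71) = 1

Step 2: Check divisibility.
Does 1 divide 51? 51 = 1 x 51, so yes.

By the theorem on linear Diophantine equations, 76u + 71v = 51 has integer solutions if and only if gcd(76, 71) divides 51. Since 1 | 51, solutions exist.

Yes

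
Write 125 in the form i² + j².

We need to find integers i, j > 0 such that i² + j² = 125.
Trying i = 2: j² = 125 - 2² = 125 - 4 = 121
j = 11
Check: 2² + 11² = 4 + 121 = 125 ✓

125 = 2² + 11²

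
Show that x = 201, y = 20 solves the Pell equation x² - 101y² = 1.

Compute x² = 201² = 40401
Compute 101y² = 101·20² = 101·400 = 40400
x² - 101y² = 40401 - 40400 = 1
Since this equals 1, (201, 20) is a solution.

Yes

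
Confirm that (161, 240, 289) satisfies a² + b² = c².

Compute a² + b² = 161² + 240² = 25921 + 57600 = 83521
Compute c² = 289² = 83521
Since 83521 = 83521, confirmed.

Yes, it is a Pythagorean triple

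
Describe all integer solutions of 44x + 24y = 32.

Step 1: Compute gcd(44, 24) = 4.
Since 4 divides 32, solutions exist.

Step 2: Find a particular solution using extended Euclidean algorithm.
We get x₀ = -8, y₀ = 16.
Check: 44*-8 + 24*16 = 32 = 32 ✓

Step 3: Write the general solution.
x = -8 + (24/4)t = -8 + 6t
y = 16 - (44/4)t = 16 - 11t
for any integer t.

x = -8 + 6t, y = 16 - 11t for integer t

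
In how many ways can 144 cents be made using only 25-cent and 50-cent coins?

We need non-negative integers (x, y) with 25x + 50y = 144.
For each x from 0 to 5, check if (144 - 25x) is a non-negative multiple of 50.
Solutions (x, y): none
Count: 0

0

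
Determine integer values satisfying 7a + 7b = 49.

Step 1: Check solvability.
gcd(7, 7) = 7
Since 7 divides 49, solutions exist.

Step 2: Apply extended Euclidean algorithm to find gcd.
We find integers such that 7*x0 + 7*y0 = 7

Step 3: Scale the particular solution.
Multiply by 49/7 = 7:
a = 0, b = 7

Step 4: Verify.
7*(0) + 7*(7) = 49 = 49 ✓

a = 0, b = 7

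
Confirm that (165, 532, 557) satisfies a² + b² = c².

Compute a² + b² = 165² + 532² = 27225 + 283024 = 310249
Compute c² = 557² = 310249
Since 310249 = 310249, confirmed.

Yes, it is a Pythagorean triple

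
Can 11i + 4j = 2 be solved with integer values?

Step 1: Compute gcd(11, 4).
gcd(11, 4) = 1

Step 2: Check divisibility.
Does 1 divide 2? 2 = 1 x 2, so yes.

By the theorem on linear Diophantine equations, 11i + 4j = 2 has integer solutions if and only if gcd(11, 4) divides 2. Since 1 | 2, solutions exist.

Yes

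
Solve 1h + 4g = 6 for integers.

Step 1: Check solvability.
gcd(1, 4) = 1
Since 1 divides 6, solutions exist.

Step 2: Apply extended Euclidean algorithm to find gcd.
We find integers such that 1*x0 + 4*y0 = 1

Step 3: Scale the particular solution.
Multiply by 6/1 = 6:
h = 6, g = 0

Step 4: Verify.
1*(6) + 4*(0) = 6 = 6 ✓

h = 6, g = 0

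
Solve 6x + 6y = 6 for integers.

Step 1: Check solvability.
gcd(6, 6) = 6
Since 6 divides 6, solutions exist.

Step 2: Apply extended Euclidean algorithm to find gcd.
We find integers such that 6*x0 + 6*y0 = 6

Step 3: Scale the particular solution.
Multiply by 6/6 = 1:
x = 0, y = 1

Step 4: Verify.
6*(0) + 6*(1) = 6 = 6 ✓

x = 0, y = 1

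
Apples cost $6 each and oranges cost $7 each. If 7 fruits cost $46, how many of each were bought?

Let a = apples, o = oranges.
a + o = 7
6a + 7o = 46
Substitute o = 7 - a:
6a + 7(7 - a) = 46
(6 - 7)a = 46 - 49
-1a = -3
a = 3, o = 7 - 3 = 4

Apples: 3, Oranges: 4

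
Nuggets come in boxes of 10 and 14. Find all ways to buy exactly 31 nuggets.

We need non-negative integers (x, y) with 10x + 14y = 31.
For each x in 0..3, check if 31 - 10x is a non-negative multiple of 14.
No x yields an integer y ≥ 0.

No solution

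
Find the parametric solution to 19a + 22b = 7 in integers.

Step 1: Compute gcd(19, 22) = 1.
Since 1 divides 7, solutions exist.

Step 2: Find a particular solution using extended Euclidean algorithm.
We get a₀ = 49, b₀ = -42.
Check: 19*49 + 22*-42 = 7 = 7 ✓

Step 3: Write the general solution.
a = 49 + (22/1)t = 49 + 22t
b = -42 - (19/1)t = -42 - 19t
for any integer t.

a = 49 + 22t, b = -42 - 19t for integer t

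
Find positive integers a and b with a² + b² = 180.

We need to find integers a, b > 0 such that a² + b² = 180.
Trying a = 6: b² = 180 - 6² = 180 - 36 = 144
b = 12
Check: 6² + 12² = 36 + 144 = 180 ✓

180 = 6² + 12²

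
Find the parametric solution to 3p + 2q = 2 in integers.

Step 1: Compute gcd(3, 2) = 1.
Since 1 divides 2, solutions exist.

Step 2: Find a particular solution using extended Euclidean algorithm.
We get p₀ = 2, q₀ = -2.
Check: 3*2 + 2*-2 = 2 = 2 ✓

Step 3: Write the general solution.
p = 2 + (2/1)t = 2 + 2t
q = -2 - (3/1)t = -2 - 3t
for any integer t.

p = 2 + 2t, q = -2 - 3t for integer t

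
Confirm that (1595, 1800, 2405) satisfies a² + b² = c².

Compute a² + b² = 1595² + 1800² = 2544025 + 3240000 = 5784025
Compute c² = 2405² = 5784025
Since 5784025 = 5784025, confirmed.

Yes, it is a Pythagorean triple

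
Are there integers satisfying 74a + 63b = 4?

Step 1: Compute gcd(74, 63).
gcd(74, 63) = 1

Step 2: Check divisibility.
Does 1 divide 4? 4 = 1 x 4, so yes.

By the theorem on linear Diophantine equations, 74a + 63b = 4 has integer solutions if and only if gcd(74, 63) divides 4. Since 1 | 4, solutions exist.

Yes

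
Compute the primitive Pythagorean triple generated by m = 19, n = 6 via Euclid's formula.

a = m² - n² = 19² - 6² = 361 - 36 = 325
b = 2mn = 2·19·6 = 228
c = m² + n² = 361 + 36 = 397
Verify: 325² + 228² = 105625 + 51984 = 157609 = 397² ✓

(325, 228, 397)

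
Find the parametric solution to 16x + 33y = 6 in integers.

Step 1: Compute gcd(16, 33) = 1.
Since 1 divides 6, solutions exist.

Step 2: Find a particular solution using extended Euclidean algorithm.
We get x₀ = -12, y₀ = 6.
Check: 16*-12 + 33*6 = 6 = 6 ✓

Step 3: Write the general solution.
x = -12 + (33/1)t = -12 + 33t
y = 6 - (16/1)t = 6 - 16t
for any integer t.

x = -12 + 33t, y = 6 - 16t for integer t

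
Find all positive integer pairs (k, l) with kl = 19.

The positive divisors of 19 are: 1, 19.
Each divisor d gives the pair (d, 19/d):
(1, 19), (19, 1)

(1, 19), (19, 1)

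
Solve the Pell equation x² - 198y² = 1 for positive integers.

We seek the smallest positive integers (x, y) with x² - 198y² = 1, i.e., x² = 198y² + 1.
Try successive y values:
y = 1: x² = 198·1² + 1 = 199, not a perfect square
y = 2: x² = 198·2² + 1 = 793, not a perfect square
y = 3: x² = 198·3² + 1 = 1783, not a perfect square
... continuing the search (or via continued fractions) ...
y = 14: x² = 198·14² + 1 = 38809, x = 197 ✓

Verify: 197² - 198·14² = 38809 - 38808 = 1 ✓

x = 197, y = 14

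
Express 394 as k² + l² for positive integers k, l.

We need to find integers k, l > 0 such that k² + l² = 394.
Trying k = 13: l² = 394 - 13² = 394 - 169 = 225
l = 15
Check: 13² + 15² = 169 + 225 = 394 ✓

394 = 13² + 15²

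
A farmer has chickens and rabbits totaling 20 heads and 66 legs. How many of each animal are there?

Let c = chickens, r = rabbits.
Heads: c + r = 20
Legs: 2c + 4r = 66
From the first equation, c = 20 - r. Substitute:
2(20 - r) + 4r = 66
40 + 2r = 66
r = (66 - 40)/2 = 13
c = 20 - 13 = 7

Chickens: 7, Rabbits: 13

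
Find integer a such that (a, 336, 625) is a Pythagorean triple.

a² = c² - b² = 625² - 336² = 390625 - 112896 = 277729
a = sqrt(277729) = 527

527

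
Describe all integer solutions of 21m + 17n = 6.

Step 1: Compute gcd(21, 17) = 1.
Since 1 divides 6, solutions exist.

Step 2: Find a particular solution using extended Euclidean algorithm.
We get m₀ = -24, n₀ = 30.
Check: 21*-24 + 17*30 = 6 = 6 ✓

Step 3: Write the general solution.
m = -24 + (17/1)t = -24 + 17t
n = 30 - (21/1)t = 30 - 21t
for any integer t.

m = -24 + 17t, n = 30 - 21t for integer t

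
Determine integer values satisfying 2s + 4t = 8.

Step 1: Check solvability.
gcd(2, 4) = 2
Since 2 divides 8, solutions exist.

Step 2: Apply extended Euclidean algorithm to find gcd.
We find integers such that 2*x0 + 4*y0 = 2

Step 3: Scale the particular solution.
Multiply by 8/2 = 4:
s = 4, t = 0

Step 4: Verify.
2*(4) + 4*(0) = 8 = 8 ✓

s = 4, t = 0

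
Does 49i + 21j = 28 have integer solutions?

Step 1: Compute gcd(49, 21).
gcd(49, 21) = 7

Step 2: Check divisibility.
Does 7 divide 28? 28 = 7 x 4, so yes.

By the theorem on linear Diophantine equations, 49i + 21j = 28 has integer solutions if and only if gcd(49, 21) divides 28. Since 7 | 28, solutions exist.

Yes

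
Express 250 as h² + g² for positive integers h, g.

We need to find integers h, g > 0 such that h² + g² = 250.
Trying h = 5: g² = 250 - 5² = 250 - 25 = 225
g = 15
Check: 5² + 15² = 25 + 225 = 250 ✓

250 = 5² + 15²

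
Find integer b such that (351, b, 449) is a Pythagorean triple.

b² = c² - a² = 449² - 351² = 201601 - 123201 = 78400
b = sqrt(78400) = 280

280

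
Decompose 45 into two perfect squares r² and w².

We need to find integers r, w > 0 such that r² + w² = 45.
Trying r = 3: w² = 45 - 3² = 45 - 9 = 36
w = 6
Check: 3² + 6² = 9 + 36 = 45 ✓

45 = 3² + 6²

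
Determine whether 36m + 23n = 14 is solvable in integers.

Step 1: Compute gcd(36, 23).
gcd(36, 23) = 1

Step 2: Check divisibility.
Does 1 divide 14? 14 = 1 x 14, so yes.

By the theorem on linear Diophantine equations, 36m + 23n = 14 has integer solutions if and only if gcd(36, 23) divides 14. Since 1 | 14, solutions exist.

Yes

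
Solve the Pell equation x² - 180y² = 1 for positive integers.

We seek the smallest positive integers (x, y) with x² - 180y² = 1, i.e., x² = 180y² + 1.
Try successive y values:
y = 1: x² = 180·1² + 1 = 181, not a perfect square
y = 2: x² = 180·2² + 1 = 721, not a perfect square
y = 3: x² = 180·3² + 1 = 1621, not a perfect square
... continuing the search (or via continued fractions) ...
y = 12: x² = 180·12² + 1 = 25921, x = 161 ✓

Verify: 161² - 180·12² = 25921 - 25920 = 1 ✓

x = 161, y = 12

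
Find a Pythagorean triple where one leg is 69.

We need the other leg and hypotenuse such that 69² + x² = c².
Take x = 260, c = 269: 69² + 260² = 4761 + 67600 = 72361 = 269² ✓
Triple: (69, 260, 269)

(69, 260, 269)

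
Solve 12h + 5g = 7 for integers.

Step 1: Check solvability.
gcd(12, 5) = 1
Since 1 divides 7, solutions exist.

Step 2: Apply extended Euclidean algorithm to find gcd.
We find integers such that 12*x0 + 5*y0 = 1

Step 3: Scale the particular solution.
Multiply by 7/1 = 7:
h = -14, g = 35

Step 4: Verify.
12*(-14) + 5*(35) = 7 = 7 ✓

h = -14, g = 35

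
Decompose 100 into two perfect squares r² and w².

We need to find integers r, w > 0 such that r² + w² = 100.
Trying r = 6: w² = 100 - 6² = 100 - 36 = 64
w = 8
Check: 6² + 8² = 36 + 64 = 100 ✓

100 = 6² + 8²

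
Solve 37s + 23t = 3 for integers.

Step 1: Check solvability.
gcd(37, 23) = 1
Since 1 divides 3, solutions exist.

Step 2: Apply extended Euclidean algorithm to find gcd.
We find integers such that 37*x0 + 23*y0 = 1

Step 3: Scale the particular solution.
Multiply by 3/1 = 3:
s = 15, t = -24

Step 4: Verify.
37*(15) + 23*(-24) = 3 = 3 ✓

s = 15, t = -24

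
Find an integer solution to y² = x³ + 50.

Try small integer x values and check whether x³ + 50 is a perfect square.
x = -1: x³ + 50 = -1³ + 50 = -1 + 50 = 49
Is 49 a perfect square? 7² = 49 ✓
So (x, y) = (-1, -7) is a solution.

x = -1, y = -7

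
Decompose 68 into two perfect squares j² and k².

We need to find integers j, k > 0 such that j² + k² = 68.
Trying j = 2: k² = 68 - 2² = 68 - 4 = 64
k = 8
Check: 2² + 8² = 4 + 64 = 68 ✓

68 = 2² + 8²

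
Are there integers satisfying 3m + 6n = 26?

Step 1: Compute gcd(3, 6).
gcd(3, 6) = 3

Step 2: Check divisibility.
Does 3 divide 26? 26 = 3 x 8 + 2, so no.

By the theorem on linear Diophantine equations, 3m + 6n = 26 has integer solutions if and only if gcd(3, 6) divides 26. Since 3 does not divide 26, no solutions exist.

No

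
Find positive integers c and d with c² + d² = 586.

We need to find integers c, d > 0 such that c² + d² = 586.
Trying c = 15: d² = 586 - 15² = 586 - 225 = 361
d = 19
Check: 15² + 19² = 225 + 361 = 586 ✓

586 = 15² + 19²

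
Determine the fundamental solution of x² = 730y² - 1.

We need x² = 730y² - 1. Try successive y:
y = 1: x² = 730·1² - 1 = 729 = 27² ✓
Check: 27² - 730·1² = 729 - 730 = -1 ✓

x = 27, y = 1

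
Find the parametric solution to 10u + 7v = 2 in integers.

Step 1: Compute gcd(10, 7) = 1.
Since 1 divides 2, solutions exist.

Step 2: Find a particular solution using extended Euclidean algorithm.
We get u₀ = -4, v₀ = 6.
Check: 10*-4 + 7*6 = 2 = 2 ✓

Step 3: Write the general solution.
u = -4 + (7/1)t = -4 + 7t
v = 6 - (10/1)t = 6 - 10t
for any integer t.

u = -4 + 7t, v = 6 - 10t for integer t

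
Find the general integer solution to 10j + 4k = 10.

Step 1: Compute gcd(10, 4) = 2.
Since 2 divides 10, solutions exist.

Step 2: Find a particular solution using extended Euclidean algorithm.
We get j₀ = 5, k₀ = -10.
Check: 10*5 + 4*-10 = 10 = 10 ✓

Step 3: Write the general solution.
j = 5 + (4/2)t = 5 + 2t
k = -10 - (10/2)t = -10 - 5t
for any integer t.

j = 5 + 2t, k = -10 - 5t for integer t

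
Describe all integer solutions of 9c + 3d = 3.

Step 1: Compute gcd(9, 3) = 3.
Since 3 divides 3, solutions exist.

Step 2: Find a particular solution using extended Euclidean algorithm.
We get c₀ = 0, d₀ = 1.
Check: 9*0 + 3*1 = 3 = 3 ✓

Step 3: Write the general solution.
c = 0 + (3/3)t = 0 + 1t
d = 1 - (9/3)t = 1 - 3t
for any integer t.

c = 0 + 1t, d = 1 - 3t for integer t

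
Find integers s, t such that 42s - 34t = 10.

Step 1: Check solvability.
gcd(42, 34) = 2
Since 2 divides 10, solutions exist.

Step 2: Apply extended Euclidean algorithm to find gcd.
We find integers such that 42*x0 + 34*y0 = 2

Step 3: Scale the particular solution.
Multiply by 10/2 = 5:
s = -20, t = -25

Step 4: Verify.
42*(-20) - 34*(-25) = 10 = 10 ✓

s = -20, t = -25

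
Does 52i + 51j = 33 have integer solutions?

Step 1: Compute gcd(52, 51).
gcd(52, 51) = 1

Step 2: Check divisibility.
Does 1 divide 33? 33 = 1 x 33, so yes.

By the theorem on linear Diophantine equations, 52i + 51j = 33 has integer solutions if and only if gcd(52, 51) divides 33. Since 1 | 33, solutions exist.

Yes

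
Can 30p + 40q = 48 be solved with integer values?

Step 1: Compute gcd(30, 40).
gcd(30, 40) = 10

Step 2: Check divisibility.
Does 10 divide 48? 48 = 10 x 4 + 8, so no.

By the theorem on linear Diophantine equations, 30p + 40q = 48 has integer solutions if and only if gcd(30, 40) divides 48. Since 10 does not divide 48, no solutions exist.

No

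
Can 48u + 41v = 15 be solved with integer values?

Step 1: Compute gcd(48, 41).
gcd(48, 41) = 1

Step 2: Check divisibility.
Does 1 divide 15? 15 = 1 x 15, so yes.

By the theorem on linear Diophantine equations, 48u + 41v = 15 has integer solutions if and only if gcd(48, 41) divides 15. Since 1 | 15, solutions exist.

Yes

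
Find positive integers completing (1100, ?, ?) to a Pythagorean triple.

We need the other leg and hypotenuse such that 1100² + x² = c².
Take x = 105, c = 1105: 1100² + 105² = 1210000 + 11025 = 1221025 = 1105² ✓
Triple: (105, 1100, 1105)

(105, 1100, 1105)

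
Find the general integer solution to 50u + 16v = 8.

Step 1: Compute gcd(50, 16) = 2.
Since 2 divides 8, solutions exist.

Step 2: Find a particular solution using extended Euclidean algorithm.
We get u₀ = 4, v₀ = -12.
Check: 50*4 + 16*-12 = 8 = 8 ✓

Step 3: Write the general solution.
u = 4 + (16/2)t = 4 + 8t
v = -12 - (50/2)t = -12 - 25t
for any integer t.

u = 4 + 8t, v = -12 - 25t for integer t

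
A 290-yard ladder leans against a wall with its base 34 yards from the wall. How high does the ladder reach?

The ladder, wall, and ground form a right triangle with hypotenuse 290 and one leg 34.
By the Pythagorean theorem: h² = 290² - 34² = 84100 - 1156 = 82944
h = √82944 = 288 yards

288 yards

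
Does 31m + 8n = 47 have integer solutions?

Step 1: Compute gcd(31, 8).
gcd(31, 8) = 1

Step 2: Check divisibility.
Does 1 divide 47? 47 = 1 x 47, so yes.

By the theorem on linear Diophantine equations, 31m + 8n = 47 has integer solutions if and only if gcd(31, 8) divides 47. Since 1 | 47, solutions exist.

Yes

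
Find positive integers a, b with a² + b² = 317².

We need a² + b² = 317² = 100489.
Trying: 75² + 308² = 5625 + 94864 = 100489 ✓

(75, 308, 317)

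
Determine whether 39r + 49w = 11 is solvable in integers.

Step 1: Compute gcd(39, 49).
gcd(39, 49) = 1

Step 2: Check divisibility.
Does 1 divide 11? 11 = 1 x 11, so yes.

By the theorem on linear Diophantine equations, 39r + 49w = 11 has integer solutions if and only if gcd(39, 49) divides 11. Since 1 | 11, solutions exist.

Yes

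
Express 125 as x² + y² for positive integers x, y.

We need to find integers x, y > 0 such that x² + y² = 125.
Trying x = 2: y² = 125 - 2² = 125 - 4 = 121
y = 11
Check: 2² + 11² = 4 + 121 = 125 ✓

125 = 2² + 11²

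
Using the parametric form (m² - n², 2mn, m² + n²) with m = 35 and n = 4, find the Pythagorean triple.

a = m² - n² = 1225 - 16 = 1209
b = 2mn = 2·35·4 = 280
c = m² + n² = 1225 + 16 = 1241
Verify: 1209² + 280² = 1461681 + 78400 = 1540081 = 1241² ✓

(1209, 280, 1241)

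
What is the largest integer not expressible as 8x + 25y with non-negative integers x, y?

For two coprime denominations a and b, the Frobenius number (largest value not representable as a non-negative combination) is ab - a - b.
Here gcd(8, 25) = 1, so they are coprime.
F(8, 25) = 8·25 - 8 - 25 = 200 - 33 = 167

167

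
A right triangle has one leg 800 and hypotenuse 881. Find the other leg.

a² = c² - b² = 776161 - 640000 = 136161
a = 369

369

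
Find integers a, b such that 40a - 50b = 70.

Step 1: Check solvability.
gcd(40, 50) = 10
Since 10 divides 70, solutions exist.

Step 2: Apply extended Euclidean algorithm to find gcd.
We find integers such that 40*x0 + 50*y0 = 10

Step 3: Scale the particular solution.
Multiply by 70/10 = 7:
a = -7, b = -7

Step 4: Verify.
40*(-7) - 50*(-7) = 70 = 70 ✓

a = -7, b = -7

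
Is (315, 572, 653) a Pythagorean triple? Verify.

Compute a² + b² = 315² + 572² = 99225 + 327184 = 426409
Compute c² = 653² = 426409
Since 426409 = 426409, confirmed.

Yes, it is a Pythagorean triple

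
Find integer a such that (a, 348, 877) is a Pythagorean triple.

a² = c² - b² = 877² - 348² = 769129 - 121104 = 648025
a = sqrt(648025) = 805

805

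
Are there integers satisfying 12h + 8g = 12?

Step 1: Compute gcd(12, 8).
gcd(12, 8) = 4

Step 2: Check divisibility.
Does 4 divide 12? 12 = 4 x 3, so yes.

By the theorem on linear Diophantine equations, 12h + 8g = 12 has integer solutions if and only if gcd(12, 8) divides 12. Since 4 | 12, solutions exist.

Yes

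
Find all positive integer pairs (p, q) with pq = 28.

The positive divisors of 28 are: 1, 2, 4, 7, 14, 28.
Each divisor d gives the pair (d, 28/d):
(1, 28), (2, 14), (4, 7), (7, 4), (14, 2), (28, 1)

(1, 28), (2, 14), (4, 7), (7, 4), (14, 2), (28, 1)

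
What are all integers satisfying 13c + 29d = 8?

Step 1: Compute gcd(13, 29) = 1.
Since 1 divides 8, solutions exist.

Step 2: Find a particular solution using extended Euclidean algorithm.
We get c₀ = 72, d₀ = -32.
Check: 13*72 + 29*-32 = 8 = 8 ✓

Step 3: Write the general solution.
c = 72 + (29/1)t = 72 + 29t
d = -32 - (13/1)t = -32 - 13t
for any integer t.

c = 72 + 29t, d = -32 - 13t for integer t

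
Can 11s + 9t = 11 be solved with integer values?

Step 1: Compute gcd(11, 9).
gcd(11, 9) = 1

Step 2: Check divisibility.
Does 1 divide 11? 11 = 1 x 11, so yes.

By the theorem on linear Diophantine equations, 11s + 9t = 11 has integer solutions if and only if gcd(11, 9) divides 11. Since 1 | 11, solutions exist.

Yes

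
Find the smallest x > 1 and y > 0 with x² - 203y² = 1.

We seek the smallest positive integers (x, y) with x² - 203y² = 1, i.e., x² = 203y² + 1.
Try successive y values:
y = 1: x² = 203·1² + 1 = 204, not a perfect square
y = 2: x² = 203·2² + 1 = 813, not a perfect square
y = 3: x² = 203·3² + 1 = 1828, not a perfect square
... continuing the search (or via continued fractions) ...
y = 4: x² = 203·4² + 1 = 3249, x = 57 ✓

Verify: 57² - 203·4² = 3249 - 3248 = 1 ✓

x = 57, y = 4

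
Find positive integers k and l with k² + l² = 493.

We need to find integers k, l > 0 such that k² + l² = 493.
Trying k = 3: l² = 493 - 3² = 493 - 9 = 484
l = 22
Check: 3² + 22² = 9 + 484 = 493 ✓

493 = 3² + 22²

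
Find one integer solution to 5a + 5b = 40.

Step 1: Check solvability.
gcd(5, 5) = 5
Since 5 divides 40, solutions exist.

Step 2: Apply extended Euclidean algorithm to find gcd.
We find integers such that 5*x0 + 5*y0 = 5

Step 3: Scale the particular solution.
Multiply by 40/5 = 8:
a = 0, b = 8

Step 4: Verify.
5*(0) + 5*(8) = 40 = 40 ✓

a = 0, b = 8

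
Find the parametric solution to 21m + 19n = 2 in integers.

Step 1: Compute gcd(21, 19) = 1.
Since 1 divides 2, solutions exist.

Step 2: Find a particular solution using extended Euclidean algorithm.
We get m₀ = -18, n₀ = 20.
Check: 21*-18 + 19*20 = 2 = 2 ✓

Step 3: Write the general solution.
m = -18 + (19/1)t = -18 + 19t
n = 20 - (21/1)t = 20 - 21t
for any integer t.

m = -18 + 19t, n = 20 - 21t for integer t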